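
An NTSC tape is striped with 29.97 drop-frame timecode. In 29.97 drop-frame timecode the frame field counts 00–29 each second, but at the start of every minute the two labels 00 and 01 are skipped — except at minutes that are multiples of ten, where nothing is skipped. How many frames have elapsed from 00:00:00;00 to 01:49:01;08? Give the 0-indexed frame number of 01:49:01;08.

Complete 10-minute blocks: 10, each 17982 frames → 179820.
Remaining 9 whole minutes in the current block: 1800 + 8 × 1798 = 16184 frames.
Within the current minute: 1 × 30 + 8 − 2 = 36 (labels ;00/;01 skipped at this minute). Total = 179820 + 16184 + 36 = 196040.

196040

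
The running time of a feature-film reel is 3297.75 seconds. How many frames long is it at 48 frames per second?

158292 frames

Frames = 3297.75 × 48 = 158292.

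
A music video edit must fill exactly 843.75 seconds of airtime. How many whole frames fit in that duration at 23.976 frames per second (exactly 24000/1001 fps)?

20229 frames

Frames = 843.75 × 24000/1001 = 20250000/1001 ≈ 20229.7702.
Complete frames: 20229.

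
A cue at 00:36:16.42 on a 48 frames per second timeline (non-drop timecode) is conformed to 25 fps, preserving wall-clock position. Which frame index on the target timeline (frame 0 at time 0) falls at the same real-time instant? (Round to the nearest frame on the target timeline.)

Source frame index: (0×3600 + 36×60 + 16) × 48 + 42 = 104490.
Real time: 104490 / (48) = 17415/8 s.
Target frame: (17415/8) × (25) = 435375/8 ≈ 54421.875 → 54422.

frame 54422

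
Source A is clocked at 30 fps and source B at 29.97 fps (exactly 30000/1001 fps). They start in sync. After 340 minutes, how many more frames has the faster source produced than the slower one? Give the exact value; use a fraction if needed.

340 min = 20400 s.
A emits 30 × 20400 = 612000 frames; B emits 30000/1001 × 20400 = 612000000/1001.
Difference = 612000/1001 frames (≈ 611.3886); B is behind A.

612000/1001 frames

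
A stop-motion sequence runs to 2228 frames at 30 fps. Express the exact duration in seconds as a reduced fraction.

1114/15 seconds

Running time = 2228 ÷ (30) = 2228 × 1/30 = 1114/15 s.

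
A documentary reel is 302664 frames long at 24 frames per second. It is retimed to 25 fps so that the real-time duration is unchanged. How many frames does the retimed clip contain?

315275 frames

Target frames = source frames × (target rate / source rate) = 302664 × (25)/(24) = 302664 × 25/24 = 315275.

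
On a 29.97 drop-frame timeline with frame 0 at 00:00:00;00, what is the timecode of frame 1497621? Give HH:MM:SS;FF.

13:52:50;19

Each 10-minute DF block holds 10 × 60 × 30 − 9 × 2 = 17982 frames. 1497621 ÷ 17982 → 83 full blocks, remainder 5115.
Within the partial block the first minute is 1800 frames and each further minute 1798, so 2 further minute boundaries passed. Total skipped labels = 18 × 83 + 2 × 2 = 1498.
Non-drop label index = 1497621 + 1498 = 1499119; at 30 labels/s that is 13:52:50:19, i.e. DF 13:52:50;19.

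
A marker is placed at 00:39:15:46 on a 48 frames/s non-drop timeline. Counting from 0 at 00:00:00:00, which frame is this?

113086

Total seconds to the label: (0 × 3600 + 39 × 60 + 15) = 2355.
Frame index = 2355 × 48 + 46 = 113086.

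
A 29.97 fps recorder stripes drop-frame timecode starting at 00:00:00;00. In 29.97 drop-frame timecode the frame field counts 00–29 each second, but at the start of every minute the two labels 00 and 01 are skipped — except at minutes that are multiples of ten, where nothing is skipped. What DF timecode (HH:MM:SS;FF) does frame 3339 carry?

Each 10-minute DF block holds 10 × 60 × 30 − 9 × 2 = 17982 frames. 3339 ÷ 17982 → 0 full blocks, remainder 3339.
Within the partial block the first minute is 1800 frames and each further minute 1798, so 1 further minute boundary passed. Total skipped labels = 18 × 0 + 2 × 1 = 2.
Non-drop label index = 3339 + 2 = 3341; at 30 labels/s that is 00:01:51:11, i.e. DF 00:01:51;11.

00:01:51;11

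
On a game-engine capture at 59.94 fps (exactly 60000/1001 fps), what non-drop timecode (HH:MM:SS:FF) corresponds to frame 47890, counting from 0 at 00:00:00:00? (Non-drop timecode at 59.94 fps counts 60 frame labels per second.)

00:13:18:10

47890 ÷ 60 = 798 full seconds, remainder 10 frames.
798 s = 0 h 13 min 18 s.
Timecode: 00:13:18:10.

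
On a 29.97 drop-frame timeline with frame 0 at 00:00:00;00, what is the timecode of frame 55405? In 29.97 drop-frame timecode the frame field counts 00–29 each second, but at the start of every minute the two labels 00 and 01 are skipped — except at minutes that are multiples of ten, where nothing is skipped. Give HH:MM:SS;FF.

Ten DF minutes hold 17982 frames, so frame 55405 lies in block 3 (frames 53946–71927) with 1459 frames into that block.
The block's first minute is 1800 frames and the rest 1798 each; 1459 frames reaches minute 0, so 3 × 18 + 0 × 2 = 54 labels have been skipped so far.
Adding those back, label number 55405 + 54 = 55459 at 30 labels/s is 1848 s + 19 f = 0 h 30 min 48 s frame 19, i.e. 00:30:48;19.

00:30:48;19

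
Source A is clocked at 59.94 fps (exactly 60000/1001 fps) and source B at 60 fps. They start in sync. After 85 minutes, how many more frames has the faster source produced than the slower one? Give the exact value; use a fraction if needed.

85 min = 5100 s.
A emits 60000/1001 × 5100 = 306000000/1001 frames; B emits 60 × 5100 = 306000.
Difference = 306000/1001 frames (≈ 305.6943); B is ahead of A.

306000/1001 frames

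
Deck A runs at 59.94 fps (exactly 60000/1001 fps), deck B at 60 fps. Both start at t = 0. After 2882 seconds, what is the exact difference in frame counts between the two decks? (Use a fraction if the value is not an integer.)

15720/91 frames

A emits 60000/1001 × 2882 = 15720000/91 frames; B emits 60 × 2882 = 172920.
Difference = 15720/91 frames (≈ 172.7473); B is ahead of A.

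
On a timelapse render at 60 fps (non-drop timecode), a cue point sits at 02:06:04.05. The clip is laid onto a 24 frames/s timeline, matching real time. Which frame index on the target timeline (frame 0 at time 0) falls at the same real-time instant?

frame 181538

Source frame index: (2×3600 + 6×60 + 4) × 60 + 5 = 453845.
Real time: 453845 / (60) = 90769/12 s.
Target frame: (90769/12) × (24) = 181538.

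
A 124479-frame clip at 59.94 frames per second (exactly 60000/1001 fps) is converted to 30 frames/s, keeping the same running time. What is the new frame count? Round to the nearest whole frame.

Frames at target rate = 124479 × (30) / (60000/1001) = 124603479/2000 ≈ 62301.740.
Nearest whole frame: 62302.

62302 frames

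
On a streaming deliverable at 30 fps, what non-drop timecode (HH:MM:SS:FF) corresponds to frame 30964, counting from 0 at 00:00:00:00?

30964 ÷ 30 = 1032 full seconds, remainder 4 frames.
1032 s = 0 h 17 min 12 s.
Timecode: 00:17:12:04.

00:17:12:04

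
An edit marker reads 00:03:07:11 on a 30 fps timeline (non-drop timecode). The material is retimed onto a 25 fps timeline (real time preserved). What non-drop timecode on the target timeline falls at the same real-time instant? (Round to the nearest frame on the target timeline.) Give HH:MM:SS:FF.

Source frame index: (0×3600 + 3×60 + 7) × 30 + 11 = 5621.
Real time: 5621 / (30) = 5621/30 s.
Target frame: (5621/30) × (25) = 28105/6 ≈ 4684.167 → 4684.
At 25 labels/s: frame 4684 → 00:03:07:09.

00:03:07:09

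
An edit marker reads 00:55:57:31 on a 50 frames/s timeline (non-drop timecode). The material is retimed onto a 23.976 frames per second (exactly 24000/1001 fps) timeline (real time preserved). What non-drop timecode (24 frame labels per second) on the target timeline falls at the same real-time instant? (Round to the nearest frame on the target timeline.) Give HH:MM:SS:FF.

00:55:54:06

Source frame index: (0×3600 + 55×60 + 57) × 50 + 31 = 167881.
Real time: 167881 / (50) = 167881/50 s.
Target frame: (167881/50) × (24000/1001) = 11511840/143 ≈ 80502.378 → 80502.
At 24 labels/s: frame 80502 → 00:55:54:06.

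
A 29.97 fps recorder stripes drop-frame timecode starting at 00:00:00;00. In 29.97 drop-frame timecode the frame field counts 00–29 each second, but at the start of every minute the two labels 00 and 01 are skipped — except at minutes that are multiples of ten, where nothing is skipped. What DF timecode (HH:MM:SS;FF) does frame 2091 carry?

00:01:09;23

Ten DF minutes hold 17982 frames, so frame 2091 lies in block 0 (frames 0–17981) with 2091 frames into that block.
The block's first minute is 1800 frames and the rest 1798 each; 2091 frames reaches minute 1, so 0 × 18 + 1 × 2 = 2 labels have been skipped so far.
Adding those back, label number 2091 + 2 = 2093 at 30 labels/s is 69 s + 23 f = 0 h 1 min 9 s frame 23, i.e. 00:01:09;23.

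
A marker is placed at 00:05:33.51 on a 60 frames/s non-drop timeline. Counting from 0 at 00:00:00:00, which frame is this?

Total seconds to the label: (0 × 3600 + 5 × 60 + 33) = 333.
Frame index = 333 × 60 + 51 = 20031.

20031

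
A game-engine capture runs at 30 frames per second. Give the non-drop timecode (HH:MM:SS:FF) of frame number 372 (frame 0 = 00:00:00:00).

00:00:12:12

372 ÷ 30 = 12 full seconds, remainder 12 frames.
12 s = 0 h 0 min 12 s.
Timecode: 00:00:12:12.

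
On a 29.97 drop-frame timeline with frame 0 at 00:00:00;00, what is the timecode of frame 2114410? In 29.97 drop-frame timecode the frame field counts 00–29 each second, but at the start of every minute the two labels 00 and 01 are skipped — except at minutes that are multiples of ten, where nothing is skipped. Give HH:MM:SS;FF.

19:35:50;26

Each 10-minute DF block holds 10 × 60 × 30 − 9 × 2 = 17982 frames. 2114410 ÷ 17982 → 117 full blocks, remainder 10516.
Within the partial block the first minute is 1800 frames and each further minute 1798, so 5 further minute boundaries passed. Total skipped labels = 18 × 117 + 2 × 5 = 2116.
Non-drop label index = 2114410 + 2116 = 2116526; at 30 labels/s that is 19:35:50:26, i.e. DF 19:35:50;26.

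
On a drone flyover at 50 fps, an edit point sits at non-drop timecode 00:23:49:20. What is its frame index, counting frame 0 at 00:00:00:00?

Total seconds to the label: (0 × 3600 + 23 × 60 + 49) = 1429.
Frame index = 1429 × 50 + 20 = 71470.

71470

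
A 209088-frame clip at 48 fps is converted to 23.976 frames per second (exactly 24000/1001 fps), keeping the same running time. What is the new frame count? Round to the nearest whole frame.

Frames at target rate = 209088 × (24000/1001) / (48) = 9504000/91 ≈ 104439.560.
Nearest whole frame: 104440.

104440 frames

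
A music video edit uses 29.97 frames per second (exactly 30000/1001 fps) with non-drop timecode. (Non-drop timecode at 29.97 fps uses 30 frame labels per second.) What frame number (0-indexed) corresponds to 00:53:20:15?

Total seconds to the label: (0 × 3600 + 53 × 60 + 20) = 3200.
Frame index = 3200 × 30 + 15 = 96015.

96015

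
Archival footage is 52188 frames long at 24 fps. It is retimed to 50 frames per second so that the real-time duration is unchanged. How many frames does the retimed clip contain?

Target frames = source frames × (target rate / source rate) = 52188 × (50)/(24) = 52188 × 25/12 = 108725.

108725 frames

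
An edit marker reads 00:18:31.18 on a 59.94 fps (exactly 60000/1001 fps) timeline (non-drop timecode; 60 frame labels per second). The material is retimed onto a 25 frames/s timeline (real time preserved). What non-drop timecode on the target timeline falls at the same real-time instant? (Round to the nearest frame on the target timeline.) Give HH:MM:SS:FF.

00:18:32:10

Source frame index: (0×3600 + 18×60 + 31) × 60 + 18 = 66678.
Real time: 66678 / (60000/1001) = 11124113/10000 s.
Target frame: (11124113/10000) × (25) = 11124113/400 ≈ 27810.283 → 27810.
At 25 labels/s: frame 27810 → 00:18:32:10.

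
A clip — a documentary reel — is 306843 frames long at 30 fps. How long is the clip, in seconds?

10228.1 seconds

Running time = 306843 / (30) = 10228.1 s.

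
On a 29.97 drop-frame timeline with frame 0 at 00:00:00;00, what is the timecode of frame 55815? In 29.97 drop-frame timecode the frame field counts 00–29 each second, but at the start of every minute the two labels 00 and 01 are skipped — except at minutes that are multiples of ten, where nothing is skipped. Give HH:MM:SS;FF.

Each 10-minute DF block holds 10 × 60 × 30 − 9 × 2 = 17982 frames. 55815 ÷ 17982 → 3 full blocks, remainder 1869.
Within the partial block the first minute is 1800 frames and each further minute 1798, so 1 further minute boundary passed. Total skipped labels = 18 × 3 + 2 × 1 = 56.
Non-drop label index = 55815 + 56 = 55871; at 30 labels/s that is 00:31:02:11, i.e. DF 00:31:02;11.

00:31:02;11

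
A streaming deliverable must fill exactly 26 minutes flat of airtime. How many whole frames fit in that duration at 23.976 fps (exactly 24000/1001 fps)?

37402 frames

26 min = 1560 s.
Frames = 1560 × 24000/1001 = 2880000/77 ≈ 37402.5974.
Complete frames: 37402.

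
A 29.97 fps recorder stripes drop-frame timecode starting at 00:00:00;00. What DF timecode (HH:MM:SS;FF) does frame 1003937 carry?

09:18:18;03

Each 10-minute DF block holds 10 × 60 × 30 − 9 × 2 = 17982 frames. 1003937 ÷ 17982 → 55 full blocks, remainder 14927.
Within the partial block the first minute is 1800 frames and each further minute 1798, so 8 further minute boundaries passed. Total skipped labels = 18 × 55 + 2 × 8 = 1006.
Non-drop label index = 1003937 + 1006 = 1004943; at 30 labels/s that is 09:18:18:03, i.e. DF 09:18:18;03.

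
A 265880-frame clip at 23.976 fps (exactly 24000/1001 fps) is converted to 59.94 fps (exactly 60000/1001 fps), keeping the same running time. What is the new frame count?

Frames at target rate = 265880 × (60000/1001) / (24000/1001) = 664700.

664700 frames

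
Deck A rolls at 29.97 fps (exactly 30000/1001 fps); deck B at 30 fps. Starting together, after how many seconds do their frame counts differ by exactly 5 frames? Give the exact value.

1001/6 seconds

The gap grows by |30 − 30000/1001| = 30/1001 frames per second.
Time for a 5-frame gap: 5 ÷ (30/1001) = 1001/6 s.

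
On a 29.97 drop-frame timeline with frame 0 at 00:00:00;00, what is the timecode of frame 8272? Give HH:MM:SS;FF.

00:04:36;00

Ten DF minutes hold 17982 frames, so frame 8272 lies in block 0 (frames 0–17981) with 8272 frames into that block.
The block's first minute is 1800 frames and the rest 1798 each; 8272 frames reaches minute 4, so 0 × 18 + 4 × 2 = 8 labels have been skipped so far.
Adding those back, label number 8272 + 8 = 8280 at 30 labels/s is 276 s + 0 f = 0 h 4 min 36 s frame 0, i.e. 00:04:36;00.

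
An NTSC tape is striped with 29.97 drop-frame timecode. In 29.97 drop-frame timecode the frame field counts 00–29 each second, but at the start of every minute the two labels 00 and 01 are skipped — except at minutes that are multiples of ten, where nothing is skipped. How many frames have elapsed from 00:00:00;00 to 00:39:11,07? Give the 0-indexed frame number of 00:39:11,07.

70465

As if non-drop at 30 labels/s: (0 × 3600 + 39 × 60 + 11) × 30 + 7 = 70537.
Minute boundaries passed: 39; those not divisible by 10: 39 − 3 = 36; dropped labels = 2 × 36 = 72.
Actual frame index = 70537 − 72 = 70465.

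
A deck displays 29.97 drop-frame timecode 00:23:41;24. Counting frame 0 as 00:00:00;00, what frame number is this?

42612

Complete 10-minute blocks: 2, each 17982 frames → 35964.
Remaining 3 whole minutes in the current block: 1800 + 2 × 1798 = 5396 frames.
Within the current minute: 41 × 30 + 24 − 2 = 1252 (labels ;00/;01 skipped at this minute). Total = 35964 + 5396 + 1252 = 42612.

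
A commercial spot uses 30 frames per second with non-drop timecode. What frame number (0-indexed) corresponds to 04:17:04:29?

462749

Total seconds to the label: (4 × 3600 + 17 × 60 + 4) = 15424.
Frame index = 15424 × 30 + 29 = 462749.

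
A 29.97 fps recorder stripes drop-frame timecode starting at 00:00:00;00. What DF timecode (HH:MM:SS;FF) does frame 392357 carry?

03:38:11;21

Each 10-minute DF block holds 10 × 60 × 30 − 9 × 2 = 17982 frames. 392357 ÷ 17982 → 21 full blocks, remainder 14735.
Within the partial block the first minute is 1800 frames and each further minute 1798, so 8 further minute boundaries passed. Total skipped labels = 18 × 21 + 2 × 8 = 394.
Non-drop label index = 392357 + 394 = 392751; at 30 labels/s that is 03:38:11:21, i.e. DF 03:38:11;21.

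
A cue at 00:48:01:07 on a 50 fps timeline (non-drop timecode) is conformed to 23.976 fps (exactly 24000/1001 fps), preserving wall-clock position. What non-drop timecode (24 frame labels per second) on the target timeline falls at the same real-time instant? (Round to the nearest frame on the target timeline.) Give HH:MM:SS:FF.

00:47:58:06

Source frame index: (0×3600 + 48×60 + 1) × 50 + 7 = 144057.
Real time: 144057 / (50) = 144057/50 s.
Target frame: (144057/50) × (24000/1001) = 69147360/1001 ≈ 69078.282 → 69078.
At 24 labels/s: frame 69078 → 00:47:58:06.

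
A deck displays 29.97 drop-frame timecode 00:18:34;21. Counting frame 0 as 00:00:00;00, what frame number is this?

33407

Complete 10-minute blocks: 1, each 17982 frames → 17982.
Remaining 8 whole minutes in the current block: 1800 + 7 × 1798 = 14386 frames.
Within the current minute: 34 × 30 + 21 − 2 = 1039 (labels ;00/;01 skipped at this minute). Total = 17982 + 14386 + 1039 = 33407.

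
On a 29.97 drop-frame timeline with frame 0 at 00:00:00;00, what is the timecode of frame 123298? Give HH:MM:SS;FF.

01:08:34;02

Ten DF minutes hold 17982 frames, so frame 123298 lies in block 6 (frames 107892–125873) with 15406 frames into that block.
The block's first minute is 1800 frames and the rest 1798 each; 15406 frames reaches minute 8, so 6 × 18 + 8 × 2 = 124 labels have been skipped so far.
Adding those back, label number 123298 + 124 = 123422 at 30 labels/s is 4114 s + 2 f = 1 h 8 min 34 s frame 2, i.e. 01:08:34;02.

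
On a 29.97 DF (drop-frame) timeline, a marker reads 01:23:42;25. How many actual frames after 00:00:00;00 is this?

150535

Complete 10-minute blocks: 8, each 17982 frames → 143856.
Remaining 3 whole minutes in the current block: 1800 + 2 × 1798 = 5396 frames.
Within the current minute: 42 × 30 + 25 − 2 = 1283 (labels ;00/;01 skipped at this minute). Total = 143856 + 5396 + 1283 = 150535.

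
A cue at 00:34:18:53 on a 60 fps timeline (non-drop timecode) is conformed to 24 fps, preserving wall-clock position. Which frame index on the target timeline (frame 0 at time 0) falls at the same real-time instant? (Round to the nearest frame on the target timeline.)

Source frame index: (0×3600 + 34×60 + 18) × 60 + 53 = 123533.
Real time: 123533 / (60) = 123533/60 s.
Target frame: (123533/60) × (24) = 247066/5 ≈ 49413.200 → 49413.

frame 49413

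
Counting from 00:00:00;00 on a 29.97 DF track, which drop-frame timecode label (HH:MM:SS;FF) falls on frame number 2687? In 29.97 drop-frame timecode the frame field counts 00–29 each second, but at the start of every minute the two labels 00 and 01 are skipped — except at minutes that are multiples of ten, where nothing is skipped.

Each 10-minute DF block holds 10 × 60 × 30 − 9 × 2 = 17982 frames. 2687 ÷ 17982 → 0 full blocks, remainder 2687.
Within the partial block the first minute is 1800 frames and each further minute 1798, so 1 further minute boundary passed. Total skipped labels = 18 × 0 + 2 × 1 = 2.
Non-drop label index = 2687 + 2 = 2689; at 30 labels/s that is 00:01:29:19, i.e. DF 00:01:29;19.

00:01:29;19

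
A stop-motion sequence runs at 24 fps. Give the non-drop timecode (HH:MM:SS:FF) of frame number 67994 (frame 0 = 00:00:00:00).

67994 ÷ 24 = 2833 full seconds, remainder 2 frames.
2833 s = 0 h 47 min 13 s.
Timecode: 00:47:13:02.

00:47:13:02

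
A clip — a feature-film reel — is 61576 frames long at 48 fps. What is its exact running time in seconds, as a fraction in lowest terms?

7697/6 seconds

Running time = 61576 ÷ (48) = 61576 × 1/48 = 7697/6 s.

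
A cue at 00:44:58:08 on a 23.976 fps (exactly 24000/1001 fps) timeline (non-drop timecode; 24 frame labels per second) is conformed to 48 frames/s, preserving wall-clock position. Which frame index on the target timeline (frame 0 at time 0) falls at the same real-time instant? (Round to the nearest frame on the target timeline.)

frame 129650

Source frame index: (0×3600 + 44×60 + 58) × 24 + 8 = 64760.
Real time: 64760 / (24000/1001) = 1620619/600 s.
Target frame: (1620619/600) × (48) = 3241238/25 ≈ 129649.520 → 129650.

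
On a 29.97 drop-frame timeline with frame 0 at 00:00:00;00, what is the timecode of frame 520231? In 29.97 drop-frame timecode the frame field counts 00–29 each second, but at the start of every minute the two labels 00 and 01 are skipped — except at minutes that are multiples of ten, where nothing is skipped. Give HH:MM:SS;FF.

04:49:18;13

Each 10-minute DF block holds 10 × 60 × 30 − 9 × 2 = 17982 frames. 520231 ÷ 17982 → 28 full blocks, remainder 16735.
Within the partial block the first minute is 1800 frames and each further minute 1798, so 9 further minute boundaries passed. Total skipped labels = 18 × 28 + 2 × 9 = 522.
Non-drop label index = 520231 + 522 = 520753; at 30 labels/s that is 04:49:18:13, i.e. DF 04:49:18;13.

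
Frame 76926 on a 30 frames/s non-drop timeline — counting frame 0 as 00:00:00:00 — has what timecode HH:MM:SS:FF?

76926 ÷ 30 = 2564 full seconds, remainder 6 frames.
2564 s = 0 h 42 min 44 s.
Timecode: 00:42:44:06.

00:42:44:06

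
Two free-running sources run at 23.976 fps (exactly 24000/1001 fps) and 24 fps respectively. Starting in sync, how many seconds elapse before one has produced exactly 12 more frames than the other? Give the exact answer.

500.5 seconds

The gap grows by |24 − 24000/1001| = 24/1001 frames per second.
Time for a 12-frame gap: 12 ÷ (24/1001) = 500.5 s.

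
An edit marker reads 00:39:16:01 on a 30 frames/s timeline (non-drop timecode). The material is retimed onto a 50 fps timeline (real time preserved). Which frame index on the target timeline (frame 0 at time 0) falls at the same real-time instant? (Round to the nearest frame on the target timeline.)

frame 117802

Source frame index: (0×3600 + 39×60 + 16) × 30 + 1 = 70681.
Real time: 70681 / (30) = 70681/30 s.
Target frame: (70681/30) × (50) = 353405/3 ≈ 117801.667 → 117802.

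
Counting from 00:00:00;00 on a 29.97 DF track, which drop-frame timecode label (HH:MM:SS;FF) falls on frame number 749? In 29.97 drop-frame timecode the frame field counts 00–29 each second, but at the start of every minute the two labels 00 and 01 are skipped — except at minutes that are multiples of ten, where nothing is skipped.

00:00:24;29

Each 10-minute DF block holds 10 × 60 × 30 − 9 × 2 = 17982 frames. 749 ÷ 17982 → 0 full blocks, remainder 749.
Within the partial block the first minute is 1800 frames and each further minute 1798, so 0 further minute boundaries passed. Total skipped labels = 18 × 0 + 2 × 0 = 0.
Non-drop label index = 749 + 0 = 749; at 30 labels/s that is 00:00:24:29, i.e. DF 00:00:24;29.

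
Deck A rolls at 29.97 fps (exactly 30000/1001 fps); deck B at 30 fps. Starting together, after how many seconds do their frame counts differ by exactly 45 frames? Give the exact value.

The gap grows by |30 − 30000/1001| = 30/1001 frames per second.
Time for a 45-frame gap: 45 ÷ (30/1001) = 1501.5 s.

1501.5 seconds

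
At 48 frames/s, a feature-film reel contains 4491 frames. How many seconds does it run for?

93.5625 seconds

Running time = 4491 / (48) = 93.5625 s.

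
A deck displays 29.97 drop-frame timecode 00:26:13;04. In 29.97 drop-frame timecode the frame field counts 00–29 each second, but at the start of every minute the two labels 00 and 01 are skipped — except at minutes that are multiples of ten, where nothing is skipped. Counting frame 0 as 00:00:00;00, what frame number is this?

47146

Complete 10-minute blocks: 2, each 17982 frames → 35964.
Remaining 6 whole minutes in the current block: 1800 + 5 × 1798 = 10790 frames.
Within the current minute: 13 × 30 + 4 − 2 = 392 (labels ;00/;01 skipped at this minute). Total = 35964 + 10790 + 392 = 47146.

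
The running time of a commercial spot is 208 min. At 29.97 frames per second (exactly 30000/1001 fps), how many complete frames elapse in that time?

208 min = 12480 s.
Frames = 12480 × 30000/1001 = 28800000/77 ≈ 374025.9740.
Complete frames: 374025.

374025 frames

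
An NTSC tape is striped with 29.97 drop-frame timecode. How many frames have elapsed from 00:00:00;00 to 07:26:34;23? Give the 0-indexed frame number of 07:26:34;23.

As if non-drop at 30 labels/s: (7 × 3600 + 26 × 60 + 34) × 30 + 23 = 803843.
Minute boundaries passed: 446; those not divisible by 10: 446 − 44 = 402; dropped labels = 2 × 402 = 804.
Actual frame index = 803843 − 804 = 803039.

803039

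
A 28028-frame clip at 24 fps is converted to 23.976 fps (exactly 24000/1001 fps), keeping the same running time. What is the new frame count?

28000 frames

Target frames = source frames × (target rate / source rate) = 28028 × (24000/1001)/(24) = 28028 × 1000/1001 = 28000.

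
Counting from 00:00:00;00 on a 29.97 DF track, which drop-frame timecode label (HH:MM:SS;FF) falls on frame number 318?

00:00:10;18

Each 10-minute DF block holds 10 × 60 × 30 − 9 × 2 = 17982 frames. 318 ÷ 17982 → 0 full blocks, remainder 318.
Within the partial block the first minute is 1800 frames and each further minute 1798, so 0 further minute boundaries passed. Total skipped labels = 18 × 0 + 2 × 0 = 0.
Non-drop label index = 318 + 0 = 318; at 30 labels/s that is 00:00:10:18, i.e. DF 00:00:10;18.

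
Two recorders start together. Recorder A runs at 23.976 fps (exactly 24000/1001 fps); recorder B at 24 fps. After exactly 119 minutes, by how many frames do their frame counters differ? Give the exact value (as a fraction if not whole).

24480/143 frames

119 min = 7140 s.
A emits 24000/1001 × 7140 = 24480000/143 frames; B emits 24 × 7140 = 171360.
Difference = 24480/143 frames (≈ 171.1888); B is ahead of A.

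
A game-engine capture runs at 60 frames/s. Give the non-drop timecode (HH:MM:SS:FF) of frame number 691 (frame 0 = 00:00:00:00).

00:00:11:31

691 ÷ 60 = 11 full seconds, remainder 31 frames.
11 s = 0 h 0 min 11 s.
Timecode: 00:00:11:31.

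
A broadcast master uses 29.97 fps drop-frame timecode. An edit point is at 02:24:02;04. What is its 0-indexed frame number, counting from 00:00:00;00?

259004

As if non-drop at 30 labels/s: (2 × 3600 + 24 × 60 + 2) × 30 + 4 = 259264.
Minute boundaries passed: 144; those not divisible by 10: 144 − 14 = 130; dropped labels = 2 × 130 = 260.
Actual frame index = 259264 − 260 = 259004.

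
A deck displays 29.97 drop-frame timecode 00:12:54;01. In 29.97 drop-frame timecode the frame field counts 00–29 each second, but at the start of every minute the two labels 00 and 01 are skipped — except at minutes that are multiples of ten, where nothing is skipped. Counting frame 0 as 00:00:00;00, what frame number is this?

Complete 10-minute blocks: 1, each 17982 frames → 17982.
Remaining 2 whole minutes in the current block: 1800 + 1 × 1798 = 3598 frames.
Within the current minute: 54 × 30 + 1 − 2 = 1619 (labels ;00/;01 skipped at this minute). Total = 17982 + 3598 + 1619 = 23199.

23199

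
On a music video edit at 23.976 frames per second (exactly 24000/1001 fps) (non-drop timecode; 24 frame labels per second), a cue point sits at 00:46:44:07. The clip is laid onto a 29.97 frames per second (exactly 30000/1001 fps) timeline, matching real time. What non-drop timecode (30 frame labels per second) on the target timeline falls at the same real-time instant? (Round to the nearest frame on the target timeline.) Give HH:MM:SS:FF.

Source frame index: (0×3600 + 46×60 + 44) × 24 + 7 = 67303.
Real time: 67303 / (24000/1001) = 67370303/24000 s.
Target frame: (67370303/24000) × (30000/1001) = 336515/4 ≈ 84128.750 → 84129.
At 30 labels/s: frame 84129 → 00:46:44:09.

00:46:44:09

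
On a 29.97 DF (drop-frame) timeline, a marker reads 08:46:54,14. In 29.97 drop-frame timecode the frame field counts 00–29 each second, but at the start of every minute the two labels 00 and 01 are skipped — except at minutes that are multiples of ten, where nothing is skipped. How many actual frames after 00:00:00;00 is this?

Complete 10-minute blocks: 52, each 17982 frames → 935064.
Remaining 6 whole minutes in the current block: 1800 + 5 × 1798 = 10790 frames.
Within the current minute: 54 × 30 + 14 − 2 = 1632 (labels ;00/;01 skipped at this minute). Total = 935064 + 10790 + 1632 = 947486.

947486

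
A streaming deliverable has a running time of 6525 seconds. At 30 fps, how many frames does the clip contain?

195750 frames

Frames = 6525 × 30 = 195750.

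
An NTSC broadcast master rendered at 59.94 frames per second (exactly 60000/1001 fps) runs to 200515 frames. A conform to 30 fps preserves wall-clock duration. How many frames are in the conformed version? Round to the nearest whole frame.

Frames at target rate = 200515 × (30) / (60000/1001) = 40143103/400 ≈ 100357.758.
Nearest whole frame: 100358.

100358 frames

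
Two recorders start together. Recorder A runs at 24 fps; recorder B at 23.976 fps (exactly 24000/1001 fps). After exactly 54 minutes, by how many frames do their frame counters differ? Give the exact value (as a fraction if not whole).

54 min = 3240 s.
A emits 24 × 3240 = 77760 frames; B emits 24000/1001 × 3240 = 77760000/1001.
Difference = 77760/1001 frames (≈ 77.6823); B is behind A.

77760/1001 frames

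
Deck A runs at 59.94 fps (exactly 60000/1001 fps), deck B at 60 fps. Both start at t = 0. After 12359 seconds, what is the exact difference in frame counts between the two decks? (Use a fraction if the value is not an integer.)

741540/1001 frames

A emits 60000/1001 × 12359 = 741540000/1001 frames; B emits 60 × 12359 = 741540.
Difference = 741540/1001 frames (≈ 740.7992); B is ahead of A.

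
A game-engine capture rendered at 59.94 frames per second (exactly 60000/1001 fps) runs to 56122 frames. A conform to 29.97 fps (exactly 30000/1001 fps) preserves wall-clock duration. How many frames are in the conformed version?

28061 frames

Target frames = source frames × (target rate / source rate) = 56122 × (30000/1001)/(60000/1001) = 56122 × 1/2 = 28061.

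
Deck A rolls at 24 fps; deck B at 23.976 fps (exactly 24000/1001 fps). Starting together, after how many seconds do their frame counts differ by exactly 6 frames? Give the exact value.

The gap grows by |24000/1001 − 24| = 24/1001 frames per second.
Time for a 6-frame gap: 6 ÷ (24/1001) = 250.25 s.

250.25 seconds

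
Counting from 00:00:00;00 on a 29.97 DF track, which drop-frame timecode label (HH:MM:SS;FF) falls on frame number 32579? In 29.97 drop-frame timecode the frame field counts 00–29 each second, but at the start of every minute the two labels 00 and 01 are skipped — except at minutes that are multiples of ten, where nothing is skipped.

00:18:07;03

Ten DF minutes hold 17982 frames, so frame 32579 lies in block 1 (frames 17982–35963) with 14597 frames into that block.
The block's first minute is 1800 frames and the rest 1798 each; 14597 frames reaches minute 8, so 1 × 18 + 8 × 2 = 34 labels have been skipped so far.
Adding those back, label number 32579 + 34 = 32613 at 30 labels/s is 1087 s + 3 f = 0 h 18 min 7 s frame 3, i.e. 00:18:07;03.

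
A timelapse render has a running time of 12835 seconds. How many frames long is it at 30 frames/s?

Frames = 12835 × 30 = 385050.

385050 frames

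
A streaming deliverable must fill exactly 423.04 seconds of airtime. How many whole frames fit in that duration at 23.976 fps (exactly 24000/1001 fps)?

Frames = 423.04 × 24000/1001 = 10152960/1001 ≈ 10142.8172.
Complete frames: 10142.

10142 frames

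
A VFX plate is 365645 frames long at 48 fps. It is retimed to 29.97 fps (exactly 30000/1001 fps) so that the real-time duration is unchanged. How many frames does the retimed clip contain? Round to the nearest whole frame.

Frames at target rate = 365645 × (30000/1001) / (48) = 32646875/143 ≈ 228299.825.
Nearest whole frame: 228300.

228300 frames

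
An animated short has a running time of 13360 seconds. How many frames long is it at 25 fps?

Frames = 13360 × 25 = 334000.

334000 frames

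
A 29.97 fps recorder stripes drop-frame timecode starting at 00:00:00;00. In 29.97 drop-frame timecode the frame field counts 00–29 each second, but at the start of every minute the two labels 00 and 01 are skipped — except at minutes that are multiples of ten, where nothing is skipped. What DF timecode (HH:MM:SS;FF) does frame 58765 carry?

Ten DF minutes hold 17982 frames, so frame 58765 lies in block 3 (frames 53946–71927) with 4819 frames into that block.
The block's first minute is 1800 frames and the rest 1798 each; 4819 frames reaches minute 2, so 3 × 18 + 2 × 2 = 58 labels have been skipped so far.
Adding those back, label number 58765 + 58 = 58823 at 30 labels/s is 1960 s + 23 f = 0 h 32 min 40 s frame 23, i.e. 00:32:40;23.

00:32:40;23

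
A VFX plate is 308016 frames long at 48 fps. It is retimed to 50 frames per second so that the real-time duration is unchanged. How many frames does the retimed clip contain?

Target frames = source frames × (target rate / source rate) = 308016 × (50)/(48) = 308016 × 25/24 = 320850.

320850 frames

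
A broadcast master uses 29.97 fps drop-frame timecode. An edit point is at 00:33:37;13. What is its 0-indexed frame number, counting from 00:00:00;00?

As if non-drop at 30 labels/s: (0 × 3600 + 33 × 60 + 37) × 30 + 13 = 60523.
Minute boundaries passed: 33; those not divisible by 10: 33 − 3 = 30; dropped labels = 2 × 30 = 60.
Actual frame index = 60523 − 60 = 60463.

60463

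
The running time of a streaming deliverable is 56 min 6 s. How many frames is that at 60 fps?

56 min 6 s = 3366 s.
Frames = 3366 × 60 = 201960.

201960 frames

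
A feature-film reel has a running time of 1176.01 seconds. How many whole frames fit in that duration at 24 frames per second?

Frames = 1176.01 × 24 = 705606/25 ≈ 28224.2400.
Complete frames: 28224.

28224 frames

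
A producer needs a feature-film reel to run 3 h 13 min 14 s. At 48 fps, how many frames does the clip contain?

3 h 13 min 14 s = 11594 s.
Frames = 11594 × 48 = 556512.

556512 frames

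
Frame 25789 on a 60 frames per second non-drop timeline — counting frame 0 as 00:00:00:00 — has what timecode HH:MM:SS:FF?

25789 ÷ 60 = 429 full seconds, remainder 49 frames.
429 s = 0 h 7 min 9 s.
Timecode: 00:07:09:49.

00:07:09:49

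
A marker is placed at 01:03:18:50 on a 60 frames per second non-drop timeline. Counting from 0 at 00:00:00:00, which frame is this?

frame 227930

Total seconds to the label: (1 × 3600 + 3 × 60 + 18) = 3798.
Frame index = 3798 × 60 + 50 = 227930.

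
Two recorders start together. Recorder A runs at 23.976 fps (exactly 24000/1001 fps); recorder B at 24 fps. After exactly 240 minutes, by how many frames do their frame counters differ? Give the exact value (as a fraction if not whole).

240 min = 14400 s.
A emits 24000/1001 × 14400 = 345600000/1001 frames; B emits 24 × 14400 = 345600.
Difference = 345600/1001 frames (≈ 345.2547); B is ahead of A.

345600/1001 frames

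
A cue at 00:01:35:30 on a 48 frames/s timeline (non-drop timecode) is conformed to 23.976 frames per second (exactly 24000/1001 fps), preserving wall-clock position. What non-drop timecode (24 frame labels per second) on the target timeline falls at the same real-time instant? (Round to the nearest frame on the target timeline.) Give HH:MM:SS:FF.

00:01:35:13

Source frame index: (0×3600 + 1×60 + 35) × 48 + 30 = 4590.
Real time: 4590 / (48) = 765/8 s.
Target frame: (765/8) × (24000/1001) = 2295000/1001 ≈ 2292.707 → 2293.
At 24 labels/s: frame 2293 → 00:01:35:13.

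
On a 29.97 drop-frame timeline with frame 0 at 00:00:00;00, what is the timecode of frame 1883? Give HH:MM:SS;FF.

00:01:02;25

Ten DF minutes hold 17982 frames, so frame 1883 lies in block 0 (frames 0–17981) with 1883 frames into that block.
The block's first minute is 1800 frames and the rest 1798 each; 1883 frames reaches minute 1, so 0 × 18 + 1 × 2 = 2 labels have been skipped so far.
Adding those back, label number 1883 + 2 = 1885 at 30 labels/s is 62 s + 25 f = 0 h 1 min 2 s frame 25, i.e. 00:01:02;25.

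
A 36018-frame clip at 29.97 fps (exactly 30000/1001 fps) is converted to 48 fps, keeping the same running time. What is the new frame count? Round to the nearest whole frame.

57686 frames

Frames at target rate = 36018 × (48) / (30000/1001) = 36054018/625 ≈ 57686.429.
Nearest whole frame: 57686.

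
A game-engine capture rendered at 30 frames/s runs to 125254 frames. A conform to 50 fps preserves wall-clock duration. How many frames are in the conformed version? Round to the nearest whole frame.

Frames at target rate = 125254 × (50) / (30) = 626270/3 ≈ 208756.667.
Nearest whole frame: 208757.

208757 frames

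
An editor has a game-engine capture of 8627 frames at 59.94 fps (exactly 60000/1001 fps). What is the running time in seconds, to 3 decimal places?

Running time = 8627 × 1001/60000 = 8635627/60000 s ≈ 143.927 s.

143.927 seconds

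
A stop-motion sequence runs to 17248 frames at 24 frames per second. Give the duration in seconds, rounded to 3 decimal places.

718.667 seconds

Running time = 17248 × 1/24 = 2156/3 s ≈ 718.667 s.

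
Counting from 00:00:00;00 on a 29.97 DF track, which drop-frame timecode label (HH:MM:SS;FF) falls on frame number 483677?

Ten DF minutes hold 17982 frames, so frame 483677 lies in block 26 (frames 467532–485513) with 16145 frames into that block.
The block's first minute is 1800 frames and the rest 1798 each; 16145 frames reaches minute 8, so 26 × 18 + 8 × 2 = 484 labels have been skipped so far.
Adding those back, label number 483677 + 484 = 484161 at 30 labels/s is 16138 s + 21 f = 4 h 28 min 58 s frame 21, i.e. 04:28:58;21.

04:28:58;21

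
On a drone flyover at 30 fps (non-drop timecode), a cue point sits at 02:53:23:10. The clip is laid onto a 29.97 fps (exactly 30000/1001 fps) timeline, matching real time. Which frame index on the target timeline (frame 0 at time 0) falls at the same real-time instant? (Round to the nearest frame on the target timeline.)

Source frame index: (2×3600 + 53×60 + 23) × 30 + 10 = 312100.
Real time: 312100 / (30) = 31210/3 s.
Target frame: (31210/3) × (30000/1001) = 312100000/1001 ≈ 311788.212 → 311788.

frame 311788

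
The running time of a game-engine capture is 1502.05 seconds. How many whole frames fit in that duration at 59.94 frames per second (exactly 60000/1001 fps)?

90032 frames

Frames = 1502.05 × 60000/1001 = 8193000/91 ≈ 90032.9670.
Complete frames: 90032.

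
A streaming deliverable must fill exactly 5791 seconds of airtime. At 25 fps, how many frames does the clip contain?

144775 frames

Frames = 5791 × 25 = 144775.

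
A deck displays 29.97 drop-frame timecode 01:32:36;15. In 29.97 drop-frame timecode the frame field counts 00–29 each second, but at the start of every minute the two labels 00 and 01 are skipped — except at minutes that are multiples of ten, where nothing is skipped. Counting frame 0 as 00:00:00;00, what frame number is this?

166529

As if non-drop at 30 labels/s: (1 × 3600 + 32 × 60 + 36) × 30 + 15 = 166695.
Minute boundaries passed: 92; those not divisible by 10: 92 − 9 = 83; dropped labels = 2 × 83 = 166.
Actual frame index = 166695 − 166 = 166529.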